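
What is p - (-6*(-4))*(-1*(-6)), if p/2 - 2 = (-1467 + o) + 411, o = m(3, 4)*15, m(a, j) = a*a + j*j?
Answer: -1502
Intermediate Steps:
m(a, j) = a² + j²
o = 375 (o = (3² + 4²)*15 = (9 + 16)*15 = 25*15 = 375)
p = -1358 (p = 4 + 2*((-1467 + 375) + 411) = 4 + 2*(-1092 + 411) = 4 + 2*(-681) = 4 - 1362 = -1358)
p - (-6*(-4))*(-1*(-6)) = -1358 - (-6*(-4))*(-1*(-6)) = -1358 - 24*6 = -1358 - 1*144 = -1358 - 144 = -1502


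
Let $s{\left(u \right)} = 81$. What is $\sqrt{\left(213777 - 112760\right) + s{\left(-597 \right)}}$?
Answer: $\sqrt{101098} \approx 317.96$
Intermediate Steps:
$\sqrt{\left(213777 - 112760\right) + s{\left(-597 \right)}} = \sqrt{\left(213777 - 112760\right) + 81} = \sqrt{101017 + 81} = \sqrt{101098}$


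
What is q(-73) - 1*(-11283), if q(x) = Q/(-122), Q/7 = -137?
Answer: 1377485/122 ≈ 11291.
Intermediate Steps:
Q = -959 (Q = 7*(-137) = -959)
q(x) = 959/122 (q(x) = -959/(-122) = -959*(-1/122) = 959/122)
q(-73) - 1*(-11283) = 959/122 - 1*(-11283) = 959/122 + 11283 = 1377485/122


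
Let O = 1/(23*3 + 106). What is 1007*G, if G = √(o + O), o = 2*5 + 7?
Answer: 4028*√1302/35 ≈ 4152.7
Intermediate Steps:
O = 1/175 (O = 1/(69 + 106) = 1/175 ≈ 0.0057143)
o = 17 (o = 10 + 7 = 17)
G = 4*√1302/35 (G = √(17 + 1/175) = √(2976/175) = 4*√1302/35 ≈ 4.1238)
1007*G = 1007*(4*√1302/35) = 4028*√1302/35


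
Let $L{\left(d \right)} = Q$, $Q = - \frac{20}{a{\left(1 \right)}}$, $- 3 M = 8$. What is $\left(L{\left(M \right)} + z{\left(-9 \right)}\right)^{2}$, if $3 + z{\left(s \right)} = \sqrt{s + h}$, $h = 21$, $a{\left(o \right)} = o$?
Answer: $541 - 92 \sqrt{3} \approx 381.65$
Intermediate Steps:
$M = - \frac{8}{3}$ ($M = \left(- \frac{1}{3}\right) 8 = - \frac{8}{3} \approx -2.6667$)
$Q = -20$ ($Q = - \frac{20}{1} = \left(-20\right) 1 = -20$)
$L{\left(d \right)} = -20$
$z{\left(s \right)} = -3 + \sqrt{21 + s}$ ($z{\left(s \right)} = -3 + \sqrt{s + 21} = -3 + \sqrt{21 + s}$)
$\left(L{\left(M \right)} + z{\left(-9 \right)}\right)^{2} = \left(-20 - \left(3 - \sqrt{21 - 9}\right)\right)^{2} = \left(-20 - \left(3 - \sqrt{12}\right)\right)^{2} = \left(-20 - \left(3 - 2 \sqrt{3}\right)\right)^{2} = \left(-23 + 2 \sqrt{3}\right)^{2}$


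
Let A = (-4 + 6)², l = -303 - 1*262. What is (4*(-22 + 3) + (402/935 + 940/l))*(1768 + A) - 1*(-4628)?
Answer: -13970786108/105655 ≈ -1.3223e+5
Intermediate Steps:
l = -565 (l = -303 - 262 = -565)
A = 4 (A = 2² = 4)
(4*(-22 + 3) + (402/935 + 940/l))*(1768 + A) - 1*(-4628) = (4*(-22 + 3) + (402/935 + 940/(-565)))*(1768 + 4) - 1*(-4628) = (4*(-19) + (402*(1/935) + 940*(-1/565)))*1772 + 4628 = (-76 + (402/935 - 188/113))*1772 + 4628 = (-76 - 130354/105655)*1772 + 4628 = -8160134/105655*1772 + 4628 = -14459757448/105655 + 4628 = -13970786108/105655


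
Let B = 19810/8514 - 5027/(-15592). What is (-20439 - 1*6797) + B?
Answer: -1807617583285/66375144 ≈ -27233.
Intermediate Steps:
B = 175838699/66375144 (B = 19810*(1/8514) - 5027*(-1/15592) = 9905/4257 + 5027/15592 = 175838699/66375144 ≈ 2.6492)
(-20439 - 1*6797) + B = (-20439 - 1*6797) + 175838699/66375144 = (-20439 - 6797) + 175838699/66375144 = -27236 + 175838699/66375144 = -1807617583285/66375144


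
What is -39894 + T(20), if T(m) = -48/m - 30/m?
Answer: -398979/10 ≈ -39898.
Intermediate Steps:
T(m) = -78/m
-39894 + T(20) = -39894 - 78/20 = -39894 - 78*1/20 = -39894 - 39/10 = -398979/10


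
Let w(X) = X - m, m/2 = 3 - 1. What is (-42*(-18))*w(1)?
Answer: -2268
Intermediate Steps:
m = 4 (m = 2*(3 - 1) = 2*2 = 4)
w(X) = -4 + X (w(X) = X - 1*4 = X - 4 = -4 + X)
(-42*(-18))*w(1) = (-42*(-18))*(-4 + 1) = 756*(-3) = -2268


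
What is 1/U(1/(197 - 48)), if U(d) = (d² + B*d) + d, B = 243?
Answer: 22201/36357 ≈ 0.61064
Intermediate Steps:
U(d) = d² + 244*d (U(d) = (d² + 243*d) + d = d² + 244*d)
1/U(1/(197 - 48)) = 1/((244 + 1/(197 - 48))/(197 - 48)) = 1/((244 + 1/149)/149) = 1/((1/149)*(36357/149)) = 1/(36357/22201) = 22201/36357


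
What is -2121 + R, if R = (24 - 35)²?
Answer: -2000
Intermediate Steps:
R = 121 (R = (-11)² = 121)
-2121 + R = -2121 + 121 = -2000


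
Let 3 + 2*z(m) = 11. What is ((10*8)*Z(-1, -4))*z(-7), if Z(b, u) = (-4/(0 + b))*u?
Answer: -5120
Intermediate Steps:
z(m) = 4 (z(m) = -3/2 + (½)*11 = -3/2 + 11/2 = 4)
Z(b, u) = -4*u/b (Z(b, u) = (-4/b)*u = -4*u/b)
((10*8)*Z(-1, -4))*z(-7) = ((10*8)*(-4*(-4)/(-1)))*4 = (80*(-4*(-4)*(-1)))*4 = (80*(-16))*4 = -1280*4 = -5120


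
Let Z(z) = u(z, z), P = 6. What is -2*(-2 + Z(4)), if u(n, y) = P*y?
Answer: -44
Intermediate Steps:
u(n, y) = 6*y
Z(z) = 6*z
-2*(-2 + Z(4)) = -2*(-2 + 6*4) = -2*(-2 + 24) = -2*22 = -44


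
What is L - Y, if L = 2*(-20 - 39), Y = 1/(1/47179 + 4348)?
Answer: -24205893753/205134293 ≈ -118.00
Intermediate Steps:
Y = 47179/205134293 (Y = 1/(1/47179 + 4348) = 1/(205134293/47179) = 47179/205134293 ≈ 0.00022999)
L = -118 (L = 2*(-59) = -118)
L - Y = -118 - 1*47179/205134293 = -118 - 47179/205134293 = -24205893753/205134293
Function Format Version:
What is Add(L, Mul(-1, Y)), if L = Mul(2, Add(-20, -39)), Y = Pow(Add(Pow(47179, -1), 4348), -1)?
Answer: Rational(-24205893753, 205134293) ≈ -118.00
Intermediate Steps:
Y = Rational(47179, 205134293) (Y = Pow(Add(Rational(1, 47179), 4348), -1) = Pow(Rational(205134293, 47179), -1) = Rational(47179, 205134293) ≈ 0.00022999)
L = -118 (L = Mul(2, -59) = -118)
Add(L, Mul(-1, Y)) = Add(-118, Mul(-1, Rational(47179, 205134293))) = Add(-118, Rational(-47179, 205134293)) = Rational(-24205893753, 205134293)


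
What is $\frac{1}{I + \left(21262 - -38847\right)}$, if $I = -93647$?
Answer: $- \frac{1}{33538} \approx -2.9817 \cdot 10^{-5}$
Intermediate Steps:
$\frac{1}{I + \left(21262 - -38847\right)} = \frac{1}{-93647 + \left(21262 - -38847\right)} = \frac{1}{-93647 + \left(21262 + 38847\right)} = \frac{1}{-93647 + 60109} = \frac{1}{-33538} = - \frac{1}{33538}$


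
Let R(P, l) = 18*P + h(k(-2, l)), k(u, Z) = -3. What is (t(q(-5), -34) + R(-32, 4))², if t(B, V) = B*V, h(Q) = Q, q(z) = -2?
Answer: 261121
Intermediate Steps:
R(P, l) = -3 + 18*P (R(P, l) = 18*P - 3 = -3 + 18*P)
(t(q(-5), -34) + R(-32, 4))² = (-2*(-34) + (-3 + 18*(-32)))² = (68 + (-3 - 576))² = (68 - 579)² = (-511)² = 261121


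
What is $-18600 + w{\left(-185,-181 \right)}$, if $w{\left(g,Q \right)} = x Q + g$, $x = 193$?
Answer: $-53718$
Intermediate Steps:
$w{\left(g,Q \right)} = g + 193 Q$ ($w{\left(g,Q \right)} = 193 Q + g = g + 193 Q$)
$-18600 + w{\left(-185,-181 \right)} = -18600 + \left(-185 + 193 \left(-181\right)\right) = -18600 - 35118 = -53718$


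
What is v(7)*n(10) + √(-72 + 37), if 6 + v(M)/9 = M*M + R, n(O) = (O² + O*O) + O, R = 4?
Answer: 88830 + I*√35 ≈ 88830.0 + 5.9161*I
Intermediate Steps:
n(O) = O + 2*O² (n(O) = (O² + O²) + O = 2*O² + O = O + 2*O²)
v(M) = -18 + 9*M² (v(M) = -54 + 9*(M*M + 4) = -54 + 9*(M² + 4) = -54 + 9*(4 + M²) = -54 + (36 + 9*M²) = -18 + 9*M²)
v(7)*n(10) + √(-72 + 37) = (-18 + 9*7²)*(10*(1 + 2*10)) + √(-72 + 37) = (-18 + 9*49)*(10*(1 + 20)) + √(-35) = (-18 + 441)*(10*21) + I*√35 = 423*210 + I*√35 = 88830 + I*√35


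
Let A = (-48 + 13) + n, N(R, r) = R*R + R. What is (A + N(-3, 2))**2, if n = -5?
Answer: 1156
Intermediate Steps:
N(R, r) = R + R**2 (N(R, r) = R**2 + R = R + R**2)
A = -40 (A = (-48 + 13) - 5 = -35 - 5 = -40)
(A + N(-3, 2))**2 = (-40 - 3*(1 - 3))**2 = (-40 - 3*(-2))**2 = (-40 + 6)**2 = (-34)**2 = 1156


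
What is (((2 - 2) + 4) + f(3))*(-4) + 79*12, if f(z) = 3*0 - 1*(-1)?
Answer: 928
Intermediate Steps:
f(z) = 1 (f(z) = 0 + 1 = 1)
(((2 - 2) + 4) + f(3))*(-4) + 79*12 = (((2 - 2) + 4) + 1)*(-4) + 79*12 = ((0 + 4) + 1)*(-4) + 948 = (4 + 1)*(-4) + 948 = 5*(-4) + 948 = -20 + 948 = 928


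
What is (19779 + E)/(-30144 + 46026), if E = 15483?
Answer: 5877/2647 ≈ 2.2202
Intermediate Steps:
(19779 + E)/(-30144 + 46026) = (19779 + 15483)/(-30144 + 46026) = 35262/15882 = 35262*(1/15882) = 5877/2647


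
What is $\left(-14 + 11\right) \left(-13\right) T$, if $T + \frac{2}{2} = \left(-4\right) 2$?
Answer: $-351$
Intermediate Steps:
$T = -9$ ($T = -1 - 8 = -9$)
$\left(-14 + 11\right) \left(-13\right) T = \left(-14 + 11\right) \left(-13\right) \left(-9\right) = \left(-3\right) \left(-13\right) \left(-9\right) = 39 \left(-9\right) = -351$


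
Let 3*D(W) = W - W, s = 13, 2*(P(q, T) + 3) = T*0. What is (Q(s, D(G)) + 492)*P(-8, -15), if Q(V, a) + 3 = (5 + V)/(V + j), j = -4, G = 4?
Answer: -1473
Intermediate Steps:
P(q, T) = -3 (P(q, T) = -3 + (T*0)/2 = -3 + (½)*0 = -3 + 0 = -3)
D(W) = 0 (D(W) = (W - W)/3 = (⅓)*0 = 0)
Q(V, a) = -3 + (5 + V)/(-4 + V) (Q(V, a) = -3 + (5 + V)/(V - 4) = -3 + (5 + V)/(-4 + V))
(Q(s, D(G)) + 492)*P(-8, -15) = ((17 - 2*13)/(-4 + 13) + 492)*(-3) = ((17 - 26)/9 + 492)*(-3) = ((⅑)*(-9) + 492)*(-3) = (-1 + 492)*(-3) = 491*(-3) = -1473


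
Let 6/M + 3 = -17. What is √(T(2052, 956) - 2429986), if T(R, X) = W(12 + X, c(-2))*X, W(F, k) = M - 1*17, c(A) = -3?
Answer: 4*I*√3822695/5 ≈ 1564.1*I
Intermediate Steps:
M = -3/10 (M = 6/(-3 - 17) = 6/(-20) = 6*(-1/20) = -3/10 ≈ -0.30000)
W(F, k) = -173/10 (W(F, k) = -3/10 - 1*17 = -3/10 - 17 = -173/10)
T(R, X) = -173*X/10
√(T(2052, 956) - 2429986) = √(-173/10*956 - 2429986) = √(-82694/5 - 2429986) = √(-12232624/5) = 4*I*√3822695/5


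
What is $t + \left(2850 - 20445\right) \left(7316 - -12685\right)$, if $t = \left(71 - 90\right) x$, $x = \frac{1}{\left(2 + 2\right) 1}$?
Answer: $- \frac{1407670399}{4} \approx -3.5192 \cdot 10^{8}$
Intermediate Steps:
$x = \frac{1}{4}$ ($x = \frac{1}{4 \cdot 1} = \frac{1}{4} \approx 0.25$)
$t = - \frac{19}{4}$ ($t = \left(71 - 90\right) \frac{1}{4} = \left(-19\right) \frac{1}{4} = - \frac{19}{4} \approx -4.75$)
$t + \left(2850 - 20445\right) \left(7316 - -12685\right) = - \frac{19}{4} + \left(2850 - 20445\right) \left(7316 - -12685\right) = - \frac{19}{4} - 17595 \left(7316 + 12685\right) = - \frac{19}{4} - 351917595 = - \frac{1407670399}{4}$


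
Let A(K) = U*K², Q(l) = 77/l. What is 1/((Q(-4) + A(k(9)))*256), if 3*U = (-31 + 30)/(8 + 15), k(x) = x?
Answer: -23/120256 ≈ -0.00019126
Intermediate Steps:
U = -1/69 (U = ((-31 + 30)/(8 + 15))/3 = (-1/23)/3 = (-1*1/23)/3 = (⅓)*(-1/23) = -1/69 ≈ -0.014493)
A(K) = -K²/69
1/((Q(-4) + A(k(9)))*256) = 1/((77/(-4) - 1/69*9²)*256) = (1/256)/(77*(-¼) - 1/69*81) = (1/256)/(-77/4 - 27/23) = (1/256)/(-1879/92) = -92/1879*1/256 = -23/120256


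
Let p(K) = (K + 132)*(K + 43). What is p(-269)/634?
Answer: 15481/317 ≈ 48.836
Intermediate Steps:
p(K) = (43 + K)*(132 + K) (p(K) = (132 + K)*(43 + K) = (43 + K)*(132 + K))
p(-269)/634 = (5676 + (-269)**2 + 175*(-269))/634 = (5676 + 72361 - 47075)*(1/634) = 30962*(1/634) = 15481/317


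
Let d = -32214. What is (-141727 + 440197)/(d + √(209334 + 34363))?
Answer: -9614912580/1037498099 - 298470*√243697/1037498099 ≈ -9.4094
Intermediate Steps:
(-141727 + 440197)/(d + √(209334 + 34363)) = (-141727 + 440197)/(-32214 + √(209334 + 34363)) = 298470/(-32214 + √243697)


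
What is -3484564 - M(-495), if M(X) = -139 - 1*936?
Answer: -3483489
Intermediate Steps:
M(X) = -1075 (M(X) = -139 - 936 = -1075)
-3484564 - M(-495) = -3484564 - 1*(-1075) = -3484564 + 1075 = -3483489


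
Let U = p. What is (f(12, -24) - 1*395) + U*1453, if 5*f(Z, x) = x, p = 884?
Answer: 6420261/5 ≈ 1.2841e+6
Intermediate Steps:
U = 884
f(Z, x) = x/5
(f(12, -24) - 1*395) + U*1453 = ((1/5)*(-24) - 1*395) + 884*1453 = (-24/5 - 395) + 1284452 = -1999/5 + 1284452 = 6420261/5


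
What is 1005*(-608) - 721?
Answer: -611761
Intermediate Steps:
1005*(-608) - 721 = -611040 - 721 = -611761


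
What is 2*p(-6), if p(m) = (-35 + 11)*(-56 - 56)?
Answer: 5376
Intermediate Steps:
p(m) = 2688 (p(m) = -24*(-112) = 2688)
2*p(-6) = 2*2688 = 5376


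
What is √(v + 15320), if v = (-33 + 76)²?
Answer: √17169 ≈ 131.03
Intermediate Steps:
v = 1849 (v = 43² = 1849)
√(v + 15320) = √(1849 + 15320) = √17169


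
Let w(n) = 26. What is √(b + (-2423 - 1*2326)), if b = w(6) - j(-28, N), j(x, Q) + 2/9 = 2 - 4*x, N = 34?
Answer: I*√43531/3 ≈ 69.547*I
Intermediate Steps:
j(x, Q) = 16/9 - 4*x (j(x, Q) = -2/9 + (2 - 4*x) = 16/9 - 4*x)
b = -790/9 (b = 26 - (16/9 - 4*(-28)) = 26 - (16/9 + 112) = 26 - 1*1024/9 = 26 - 1024/9 = -790/9 ≈ -87.778)
√(b + (-2423 - 1*2326)) = √(-790/9 + (-2423 - 1*2326)) = √(-790/9 + (-2423 - 2326)) = √(-790/9 - 4749) = √(-43531/9) = I*√43531/3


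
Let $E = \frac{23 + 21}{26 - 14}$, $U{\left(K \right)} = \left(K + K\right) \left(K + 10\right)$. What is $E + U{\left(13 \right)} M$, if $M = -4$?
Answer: $- \frac{7165}{3} \approx -2388.3$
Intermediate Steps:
$U{\left(K \right)} = 2 K \left(10 + K\right)$
$E = \frac{11}{3}$ ($E = \frac{44}{12} = 44 \cdot \frac{1}{12} = \frac{11}{3} \approx 3.6667$)
$E + U{\left(13 \right)} M = \frac{11}{3} + 2 \cdot 13 \left(10 + 13\right) \left(-4\right) = \frac{11}{3} + 2 \cdot 13 \cdot 23 \left(-4\right) = \frac{11}{3} + 598 \left(-4\right) = \frac{11}{3} - 2392 = - \frac{7165}{3}$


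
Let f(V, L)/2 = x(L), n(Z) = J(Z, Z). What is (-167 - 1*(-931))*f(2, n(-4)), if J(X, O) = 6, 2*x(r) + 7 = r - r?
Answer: -5348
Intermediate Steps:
x(r) = -7/2 (x(r) = -7/2 + (r - r)/2 = -7/2 + (1/2)*0 = -7/2 + 0 = -7/2)
n(Z) = 6
f(V, L) = -7 (f(V, L) = 2*(-7/2) = -7)
(-167 - 1*(-931))*f(2, n(-4)) = (-167 - 1*(-931))*(-7) = (-167 + 931)*(-7) = 764*(-7) = -5348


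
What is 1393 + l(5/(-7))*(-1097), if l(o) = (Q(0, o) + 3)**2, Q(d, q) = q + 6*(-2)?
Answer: -5004271/49 ≈ -1.0213e+5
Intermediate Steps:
Q(d, q) = -12 + q (Q(d, q) = q - 12 = -12 + q)
l(o) = (-9 + o)**2 (l(o) = ((-12 + o) + 3)**2 = (-9 + o)**2)
1393 + l(5/(-7))*(-1097) = 1393 + (-9 + 5/(-7))**2*(-1097) = 1393 + (-9 + 5*(-1/7))**2*(-1097) = 1393 + (-9 - 5/7)**2*(-1097) = 1393 + (-68/7)**2*(-1097) = 1393 + (4624/49)*(-1097) = 1393 - 5072528/49 = -5004271/49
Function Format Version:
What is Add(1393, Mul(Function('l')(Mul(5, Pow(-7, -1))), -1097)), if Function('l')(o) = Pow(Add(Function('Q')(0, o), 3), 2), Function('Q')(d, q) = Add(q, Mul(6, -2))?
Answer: Rational(-5004271, 49) ≈ -1.0213e+5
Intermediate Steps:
Function('Q')(d, q) = Add(-12, q) (Function('Q')(d, q) = Add(q, -12) = Add(-12, q))
Function('l')(o) = Pow(Add(-9, o), 2) (Function('l')(o) = Pow(Add(Add(-12, o), 3), 2) = Pow(Add(-9, o), 2))
Add(1393, Mul(Function('l')(Mul(5, Pow(-7, -1))), -1097)) = Add(1393, Mul(Pow(Add(-9, Mul(5, Pow(-7, -1))), 2), -1097)) = Add(1393, Mul(Pow(Add(-9, Mul(5, Rational(-1, 7))), 2), -1097)) = Add(1393, Mul(Pow(Add(-9, Rational(-5, 7)), 2), -1097)) = Add(1393, Mul(Pow(Rational(-68, 7), 2), -1097)) = Add(1393, Mul(Rational(4624, 49), -1097)) = Add(1393, Rational(-5072528, 49)) = Rational(-5004271, 49)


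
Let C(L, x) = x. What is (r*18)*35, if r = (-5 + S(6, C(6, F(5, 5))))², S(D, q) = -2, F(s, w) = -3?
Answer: 30870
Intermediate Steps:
r = 49 (r = (-5 - 2)² = (-7)² = 49)
(r*18)*35 = (49*18)*35 = 882*35 = 30870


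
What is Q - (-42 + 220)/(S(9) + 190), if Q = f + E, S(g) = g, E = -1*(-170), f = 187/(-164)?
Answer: 5481715/32636 ≈ 167.97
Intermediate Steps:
f = -187/164 (f = 187*(-1/164) = -187/164 ≈ -1.1402)
E = 170
Q = 27693/164 (Q = -187/164 + 170 = 27693/164 ≈ 168.86)
Q - (-42 + 220)/(S(9) + 190) = 27693/164 - (-42 + 220)/(9 + 190) = 27693/164 - 178/199 = 5481715/32636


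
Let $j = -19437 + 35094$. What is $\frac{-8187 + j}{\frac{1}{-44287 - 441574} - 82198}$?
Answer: $- \frac{1209793890}{13312267493} \approx -0.090878$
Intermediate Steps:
$j = 15657$
$\frac{-8187 + j}{\frac{1}{-44287 - 441574} - 82198} = \frac{-8187 + 15657}{\frac{1}{-44287 - 441574} - 82198} = \frac{7470}{\frac{1}{-485861} - 82198} = \frac{7470}{- \frac{1}{485861} - 82198} = \frac{7470}{- \frac{39936802479}{485861}} = 7470 \left(- \frac{485861}{39936802479}\right) = - \frac{1209793890}{13312267493}$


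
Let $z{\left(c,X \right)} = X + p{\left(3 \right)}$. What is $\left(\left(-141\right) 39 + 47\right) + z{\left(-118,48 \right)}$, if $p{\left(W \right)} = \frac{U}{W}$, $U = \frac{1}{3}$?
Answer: $- \frac{48635}{9} \approx -5403.9$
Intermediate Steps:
$U = \frac{1}{3} \approx 0.33333$
$p{\left(W \right)} = \frac{1}{3 W}$
$z{\left(c,X \right)} = \frac{1}{9} + X$ ($z{\left(c,X \right)} = X + \frac{1}{3 \cdot 3} = X + \frac{1}{3} \cdot \frac{1}{3} = X + \frac{1}{9} = \frac{1}{9} + X$)
$\left(\left(-141\right) 39 + 47\right) + z{\left(-118,48 \right)} = \left(\left(-141\right) 39 + 47\right) + \left(\frac{1}{9} + 48\right) = \left(-5499 + 47\right) + \frac{433}{9} = -5452 + \frac{433}{9} = - \frac{48635}{9}$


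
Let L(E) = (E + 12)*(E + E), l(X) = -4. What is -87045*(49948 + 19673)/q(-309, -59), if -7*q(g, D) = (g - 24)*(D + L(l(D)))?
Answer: 4713457735/4551 ≈ 1.0357e+6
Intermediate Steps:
L(E) = 2*E*(12 + E) (L(E) = (12 + E)*(2*E) = 2*E*(12 + E))
q(g, D) = -(-64 + D)*(-24 + g)/7 (q(g, D) = -(g - 24)*(D + 2*(-4)*(12 - 4))/7 = -(-24 + g)*(D + 2*(-4)*8)/7 = -(-24 + g)*(D - 64)/7 = -(-24 + g)*(-64 + D)/7 = -(-64 + D)*(-24 + g)/7)
-87045*(49948 + 19673)/q(-309, -59) = -87045*(49948 + 19673)/(-1536/7 + (24/7)*(-59) + (64/7)*(-309) - ⅐*(-59)*(-309)) = -87045*69621/(-1536/7 - 1416/7 - 19776/7 - 18231/7) = -87045/((-40959/7*1/69621)) = -87045/(-13653/162449) = -87045*(-162449/13653) = 4713457735/4551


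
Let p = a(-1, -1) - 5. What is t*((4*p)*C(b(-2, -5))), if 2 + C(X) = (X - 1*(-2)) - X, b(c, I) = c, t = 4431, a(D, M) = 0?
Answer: 0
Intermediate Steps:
p = -5 (p = 0 - 5 = -5)
C(X) = 0 (C(X) = -2 + ((X - 1*(-2)) - X) = -2 + ((X + 2) - X) = -2 + ((2 + X) - X) = -2 + 2 = 0)
t*((4*p)*C(b(-2, -5))) = 4431*((4*(-5))*0) = 4431*(-20*0) = 4431*0 = 0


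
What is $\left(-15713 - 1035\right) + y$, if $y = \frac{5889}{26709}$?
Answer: $- \frac{149105481}{8903} \approx -16748.0$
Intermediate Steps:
$y = \frac{1963}{8903}$ ($y = 5889 \cdot \frac{1}{26709} = \frac{1963}{8903} \approx 0.22049$)
$\left(-15713 - 1035\right) + y = \left(-15713 - 1035\right) + \frac{1963}{8903} = -16748 + \frac{1963}{8903} = - \frac{149105481}{8903}$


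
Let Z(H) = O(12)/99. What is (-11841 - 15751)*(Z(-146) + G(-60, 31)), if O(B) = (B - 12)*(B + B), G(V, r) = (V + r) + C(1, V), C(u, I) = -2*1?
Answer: 855352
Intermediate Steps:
C(u, I) = -2
G(V, r) = -2 + V + r (G(V, r) = (V + r) - 2 = -2 + V + r)
O(B) = 2*B*(-12 + B) (O(B) = (-12 + B)*(2*B) = 2*B*(-12 + B))
Z(H) = 0 (Z(H) = (2*12*(-12 + 12))/99 = (2*12*0)*(1/99) = 0*(1/99) = 0)
(-11841 - 15751)*(Z(-146) + G(-60, 31)) = (-11841 - 15751)*(0 + (-2 - 60 + 31)) = -27592*(0 - 31) = -27592*(-31) = 855352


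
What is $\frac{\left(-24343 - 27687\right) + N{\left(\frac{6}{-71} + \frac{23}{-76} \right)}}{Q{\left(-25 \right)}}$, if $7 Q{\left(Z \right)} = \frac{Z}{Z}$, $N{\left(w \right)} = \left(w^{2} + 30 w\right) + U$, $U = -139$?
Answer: $- \frac{10635302841121}{29116816} \approx -3.6526 \cdot 10^{5}$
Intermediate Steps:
$N{\left(w \right)} = -139 + w^{2} + 30 w$ ($N{\left(w \right)} = \left(w^{2} + 30 w\right) - 139 = -139 + w^{2} + 30 w$)
$Q{\left(Z \right)} = \frac{1}{7}$ ($Q{\left(Z \right)} = \frac{Z \frac{1}{Z}}{7} = \frac{1}{7} \cdot 1 = \frac{1}{7}$)
$\frac{\left(-24343 - 27687\right) + N{\left(\frac{6}{-71} + \frac{23}{-76} \right)}}{Q{\left(-25 \right)}} = \left(\left(-24343 - 27687\right) + \left(-139 + \left(\frac{6}{-71} + \frac{23}{-76}\right)^{2} + 30 \left(\frac{6}{-71} + \frac{23}{-76}\right)\right)\right) \frac{1}{\frac{1}{7}} = \left(-52030 + \left(-139 + \left(6 \left(- \frac{1}{71}\right) + 23 \left(- \frac{1}{76}\right)\right)^{2} + 30 \left(6 \left(- \frac{1}{71}\right) + 23 \left(- \frac{1}{76}\right)\right)\right)\right) 7 = \left(-52030 + \left(-139 + \left(- \frac{6}{71} - \frac{23}{76}\right)^{2} + 30 \left(- \frac{6}{71} - \frac{23}{76}\right)\right)\right) 7 = \left(-52030 + \left(-139 + \left(- \frac{2089}{5396}\right)^{2} + 30 \left(- \frac{2089}{5396}\right)\right)\right) 7 = \left(-52030 - \frac{4381040823}{29116816}\right) 7 = \left(- \frac{1519328977303}{29116816}\right) 7 = - \frac{10635302841121}{29116816}$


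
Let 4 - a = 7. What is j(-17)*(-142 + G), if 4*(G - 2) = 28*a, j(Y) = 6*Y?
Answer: 16422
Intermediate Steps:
a = -3 (a = 4 - 1*7 = 4 - 7 = -3)
G = -19 (G = 2 + (28*(-3))/4 = 2 + (1/4)*(-84) = 2 - 21 = -19)
j(-17)*(-142 + G) = (6*(-17))*(-142 - 19) = -102*(-161) = 16422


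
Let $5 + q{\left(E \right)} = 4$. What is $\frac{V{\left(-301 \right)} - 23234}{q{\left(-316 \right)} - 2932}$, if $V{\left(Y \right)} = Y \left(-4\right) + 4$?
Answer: $\frac{22026}{2933} \approx 7.5097$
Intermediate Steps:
$V{\left(Y \right)} = 4 - 4 Y$ ($V{\left(Y \right)} = - 4 Y + 4 = 4 - 4 Y$)
$q{\left(E \right)} = -1$ ($q{\left(E \right)} = -5 + 4 = -1$)
$\frac{V{\left(-301 \right)} - 23234}{q{\left(-316 \right)} - 2932} = \frac{\left(4 - -1204\right) - 23234}{-1 - 2932} = \frac{\left(4 + 1204\right) - 23234}{-2933} = \left(1208 - 23234\right) \left(- \frac{1}{2933}\right) = \left(-22026\right) \left(- \frac{1}{2933}\right) = \frac{22026}{2933}$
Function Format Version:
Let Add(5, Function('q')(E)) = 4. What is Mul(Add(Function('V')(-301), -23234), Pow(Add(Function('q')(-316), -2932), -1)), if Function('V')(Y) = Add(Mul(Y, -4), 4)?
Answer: Rational(22026, 2933) ≈ 7.5097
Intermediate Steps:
Function('V')(Y) = Add(4, Mul(-4, Y)) (Function('V')(Y) = Add(Mul(-4, Y), 4) = Add(4, Mul(-4, Y)))
Function('q')(E) = -1 (Function('q')(E) = Add(-5, 4) = -1)
Mul(Add(Function('V')(-301), -23234), Pow(Add(Function('q')(-316), -2932), -1)) = Mul(Add(Add(4, Mul(-4, -301)), -23234), Pow(Add(-1, -2932), -1)) = Mul(Add(Add(4, 1204), -23234), Pow(-2933, -1)) = Mul(Add(1208, -23234), Rational(-1, 2933)) = Mul(-22026, Rational(-1, 2933)) = Rational(22026, 2933)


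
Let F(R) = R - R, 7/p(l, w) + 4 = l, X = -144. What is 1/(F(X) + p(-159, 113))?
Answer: -163/7 ≈ -23.286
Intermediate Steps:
p(l, w) = 7/(-4 + l)
F(R) = 0
1/(F(X) + p(-159, 113)) = 1/(0 + 7/(-4 - 159)) = 1/(0 + 7/(-163)) = 1/(0 + 7*(-1/163)) = 1/(0 - 7/163) = 1/(-7/163) = -163/7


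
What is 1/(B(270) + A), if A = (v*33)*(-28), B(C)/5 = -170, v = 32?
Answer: -1/30418 ≈ -3.2875e-5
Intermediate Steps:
B(C) = -850 (B(C) = 5*(-170) = -850)
A = -29568 (A = (32*33)*(-28) = 1056*(-28) = -29568)
1/(B(270) + A) = 1/(-850 - 29568) = 1/(-30418) = -1/30418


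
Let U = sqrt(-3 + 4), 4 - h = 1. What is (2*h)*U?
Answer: 6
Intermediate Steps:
h = 3 (h = 4 - 1*1 = 4 - 1 = 3)
U = 1 (U = sqrt(1) = 1)
(2*h)*U = (2*3)*1 = 6*1 = 6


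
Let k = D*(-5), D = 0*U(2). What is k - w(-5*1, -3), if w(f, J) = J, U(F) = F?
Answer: 3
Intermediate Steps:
D = 0 (D = 0*2 = 0)
k = 0 (k = 0*(-5) = 0)
k - w(-5*1, -3) = 0 - 1*(-3) = 0 + 3 = 3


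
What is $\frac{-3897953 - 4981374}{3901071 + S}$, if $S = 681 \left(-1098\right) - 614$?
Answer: $- \frac{8879327}{3152719} \approx -2.8164$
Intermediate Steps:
$S = -748352$ ($S = -747738 - 614 = -748352$)
$\frac{-3897953 - 4981374}{3901071 + S} = \frac{-3897953 - 4981374}{3901071 - 748352} = - \frac{8879327}{3152719}$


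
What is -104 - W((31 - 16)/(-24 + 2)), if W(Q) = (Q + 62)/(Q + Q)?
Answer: -1771/30 ≈ -59.033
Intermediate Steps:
W(Q) = (62 + Q)/(2*Q) (W(Q) = (62 + Q)/((2*Q)) = (62 + Q)*(1/(2*Q)) = (62 + Q)/(2*Q))
-104 - W((31 - 16)/(-24 + 2)) = -104 - (62 + (31 - 16)/(-24 + 2))/(2*((31 - 16)/(-24 + 2))) = -104 - (62 + 15/(-22))/(2*(15/(-22))) = -104 - (62 + 15*(-1/22))/(2*(15*(-1/22))) = -104 - (62 - 15/22)/(2*(-15/22)) = -104 - (-22)*1349/(2*15*22) = -104 - 1*(-1349/30) = -104 + 1349/30 = -1771/30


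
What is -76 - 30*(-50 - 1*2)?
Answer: 1484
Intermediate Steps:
-76 - 30*(-50 - 1*2) = -76 - 30*(-50 - 2) = -76 - 30*(-52) = -76 + 1560 = 1484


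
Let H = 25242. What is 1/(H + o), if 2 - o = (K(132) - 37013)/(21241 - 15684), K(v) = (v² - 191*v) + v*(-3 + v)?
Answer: 5557/140308681 ≈ 3.9606e-5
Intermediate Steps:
K(v) = v² - 191*v + v*(-3 + v)
o = 38887/5557 (o = 2 - (2*132*(-97 + 132) - 37013)/(21241 - 15684) = 2 - (2*132*35 - 37013)/5557 = 2 - (9240 - 37013)/5557 = 2 - (-27773)/5557 = 2 - 1*(-27773/5557) = 2 + 27773/5557 = 38887/5557 ≈ 6.9978)
1/(H + o) = 1/(25242 + 38887/5557) = 1/(140308681/5557) = 5557/140308681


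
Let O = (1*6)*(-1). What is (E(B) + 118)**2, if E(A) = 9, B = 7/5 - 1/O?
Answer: 16129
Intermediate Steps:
O = -6 (O = 6*(-1) = -6)
B = 47/30 (B = 7/5 - 1/(-6) = 7*(1/5) - 1*(-1/6) = 7/5 + 1/6 = 47/30 ≈ 1.5667)
(E(B) + 118)**2 = (9 + 118)**2 = 127**2 = 16129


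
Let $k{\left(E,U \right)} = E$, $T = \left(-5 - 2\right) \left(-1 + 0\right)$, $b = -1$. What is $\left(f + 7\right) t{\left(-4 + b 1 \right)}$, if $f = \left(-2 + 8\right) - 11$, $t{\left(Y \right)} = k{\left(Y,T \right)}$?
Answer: $-10$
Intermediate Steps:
$T = 7$ ($T = \left(-7\right) \left(-1\right) = 7$)
$t{\left(Y \right)} = Y$
$f = -5$ ($f = 6 - 11 = -5$)
$\left(f + 7\right) t{\left(-4 + b 1 \right)} = \left(-5 + 7\right) \left(-4 - 1\right) = 2 \left(-4 - 1\right) = 2 \left(-5\right) = -10$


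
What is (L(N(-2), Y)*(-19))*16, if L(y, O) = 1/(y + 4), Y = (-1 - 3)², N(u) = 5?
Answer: -304/9 ≈ -33.778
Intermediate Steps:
Y = 16 (Y = (-4)² = 16)
L(y, O) = 1/(4 + y)
(L(N(-2), Y)*(-19))*16 = (-19/(4 + 5))*16 = (-19/9)*16 = ((⅑)*(-19))*16 = -19/9*16 = -304/9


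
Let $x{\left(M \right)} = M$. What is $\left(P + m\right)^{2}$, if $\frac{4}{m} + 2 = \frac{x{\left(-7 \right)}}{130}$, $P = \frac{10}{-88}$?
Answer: $\frac{586366225}{138015504} \approx 4.2486$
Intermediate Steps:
$P = - \frac{5}{44}$ ($P = 10 \left(- \frac{1}{88}\right) = - \frac{5}{44} \approx -0.11364$)
$m = - \frac{520}{267}$ ($m = \frac{4}{-2 - \frac{7}{130}} = \frac{4}{- \frac{267}{130}} = 4 \left(- \frac{130}{267}\right) = - \frac{520}{267} \approx -1.9476$)
$\left(P + m\right)^{2} = \left(- \frac{5}{44} - \frac{520}{267}\right)^{2} = \left(- \frac{24215}{11748}\right)^{2} = \frac{586366225}{138015504}$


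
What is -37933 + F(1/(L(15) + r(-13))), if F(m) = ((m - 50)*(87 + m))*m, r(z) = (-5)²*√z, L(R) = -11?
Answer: (-333133208025*√13 + 2282129646487*I)/(4*(-15032879*I + 2201100*√13)) ≈ -37927.0 + 47.552*I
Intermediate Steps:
r(z) = 25*√z
F(m) = m*(-50 + m)*(87 + m) (F(m) = ((-50 + m)*(87 + m))*m = m*(-50 + m)*(87 + m))
-37933 + F(1/(L(15) + r(-13))) = -37933 + (-4350 + (1/(-11 + 25*√(-13)))² + 37/(-11 + 25*√(-13)))/(-11 + 25*√(-13)) = -37933 + (-4350 + (1/(-11 + 25*(I*√13)))² + 37/(-11 + 25*(I*√13)))/(-11 + 25*(I*√13)) = -37933 + (-4350 + (1/(-11 + 25*I*√13))² + 37/(-11 + 25*I*√13))/(-11 + 25*I*√13) = -37933 + (-4350 + (-11 + 25*I*√13)⁻² + 37/(-11 + 25*I*√13))/(-11 + 25*I*√13)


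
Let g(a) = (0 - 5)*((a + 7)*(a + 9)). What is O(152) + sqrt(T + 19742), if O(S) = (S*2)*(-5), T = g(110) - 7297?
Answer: -1520 + I*sqrt(57170) ≈ -1520.0 + 239.1*I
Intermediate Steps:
g(a) = -5*(7 + a)*(9 + a)
T = -76912 (T = (-315 - 80*110 - 5*110**2) - 7297 = (-315 - 8800 - 5*12100) - 7297 = (-315 - 8800 - 60500) - 7297 = -69615 - 7297 = -76912)
O(S) = -10*S (O(S) = (2*S)*(-5) = -10*S)
O(152) + sqrt(T + 19742) = -10*152 + sqrt(-76912 + 19742) = -1520 + sqrt(-57170) = -1520 + I*sqrt(57170)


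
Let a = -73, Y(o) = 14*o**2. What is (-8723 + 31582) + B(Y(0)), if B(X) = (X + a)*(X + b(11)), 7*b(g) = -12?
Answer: 160889/7 ≈ 22984.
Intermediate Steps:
b(g) = -12/7 (b(g) = (1/7)*(-12) = -12/7)
B(X) = (-73 + X)*(-12/7 + X) (B(X) = (X - 73)*(X - 12/7) = (-73 + X)*(-12/7 + X))
(-8723 + 31582) + B(Y(0)) = (-8723 + 31582) + (876/7 + (14*0**2)**2 - 1046*0**2) = 22859 + (876/7 + (14*0)**2 - 1046*0) = 22859 + (876/7 + 0**2 - 523/7*0) = 22859 + (876/7 + 0 + 0) = 22859 + 876/7 = 160889/7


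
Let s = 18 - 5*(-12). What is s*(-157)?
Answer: -12246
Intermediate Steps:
s = 78 (s = 18 + 60 = 78)
s*(-157) = 78*(-157) = -12246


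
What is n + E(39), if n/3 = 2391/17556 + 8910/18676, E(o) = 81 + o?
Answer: 475575447/3903284 ≈ 121.84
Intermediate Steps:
n = 7181367/3903284 (n = 3*(2391/17556 + 8910/18676) = 3*(2391*(1/17556) + 8910*(1/18676)) = 3*(797/5852 + 4455/9338) = 3*(2393789/3903284) = 7181367/3903284 ≈ 1.8398)
n + E(39) = 7181367/3903284 + (81 + 39) = 7181367/3903284 + 120 = 475575447/3903284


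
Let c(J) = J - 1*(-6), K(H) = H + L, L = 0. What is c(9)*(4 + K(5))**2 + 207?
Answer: 1422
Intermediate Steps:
K(H) = H (K(H) = H + 0 = H)
c(J) = 6 + J (c(J) = J + 6 = 6 + J)
c(9)*(4 + K(5))**2 + 207 = (6 + 9)*(4 + 5)**2 + 207 = 15*9**2 + 207 = 15*81 + 207 = 1215 + 207 = 1422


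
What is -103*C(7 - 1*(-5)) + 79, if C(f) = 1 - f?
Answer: 1212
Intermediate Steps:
-103*C(7 - 1*(-5)) + 79 = -103*(1 - (7 - 1*(-5))) + 79 = -103*(1 - (7 + 5)) + 79 = -103*(1 - 1*12) + 79 = -103*(1 - 12) + 79 = -103*(-11) + 79 = 1133 + 79 = 1212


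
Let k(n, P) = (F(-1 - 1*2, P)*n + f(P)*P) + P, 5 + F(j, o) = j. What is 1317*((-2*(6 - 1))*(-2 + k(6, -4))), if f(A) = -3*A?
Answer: 1343340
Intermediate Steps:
F(j, o) = -5 + j
k(n, P) = P - 8*n - 3*P**2 (k(n, P) = ((-5 + (-1 - 1*2))*n + (-3*P)*P) + P = ((-5 + (-1 - 2))*n - 3*P**2) + P = ((-5 - 3)*n - 3*P**2) + P = (-8*n - 3*P**2) + P = P - 8*n - 3*P**2)
1317*((-2*(6 - 1))*(-2 + k(6, -4))) = 1317*((-2*(6 - 1))*(-2 + (-4 - 8*6 - 3*(-4)**2))) = 1317*((-2*5)*(-2 + (-4 - 48 - 3*16))) = 1317*(-10*(-2 + (-4 - 48 - 48))) = 1317*(-10*(-2 - 100)) = 1317*(-10*(-102)) = 1317*1020 = 1343340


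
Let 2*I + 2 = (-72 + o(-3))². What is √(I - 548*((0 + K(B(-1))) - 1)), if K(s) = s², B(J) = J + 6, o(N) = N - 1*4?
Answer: I*√40130/2 ≈ 100.16*I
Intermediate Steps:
o(N) = -4 + N (o(N) = N - 4 = -4 + N)
B(J) = 6 + J
I = 6239/2 (I = -1 + (-72 + (-4 - 3))²/2 = -1 + (-72 - 7)²/2 = -1 + (½)*(-79)² = -1 + (½)*6241 = -1 + 6241/2 = 6239/2 ≈ 3119.5)
√(I - 548*((0 + K(B(-1))) - 1)) = √(6239/2 - 548*((0 + (6 - 1)²) - 1)) = √(6239/2 - 548*((0 + 5²) - 1)) = √(6239/2 - 548*((0 + 25) - 1)) = √(6239/2 - 548*(25 - 1)) = √(6239/2 - 548*24) = √(6239/2 - 13152) = √(-20065/2) = I*√40130/2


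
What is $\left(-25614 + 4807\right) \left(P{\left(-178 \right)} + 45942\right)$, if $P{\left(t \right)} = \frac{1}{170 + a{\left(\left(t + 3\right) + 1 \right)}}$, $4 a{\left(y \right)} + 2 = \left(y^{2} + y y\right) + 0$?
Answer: $- \frac{29265343705924}{30615} \approx -9.5592 \cdot 10^{8}$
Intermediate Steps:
$a{\left(y \right)} = - \frac{1}{2} + \frac{y^{2}}{2}$ ($a{\left(y \right)} = - \frac{1}{2} + \frac{\left(y^{2} + y y\right) + 0}{4} = - \frac{1}{2} + \frac{\left(y^{2} + y^{2}\right) + 0}{4} = - \frac{1}{2} + \frac{2 y^{2} + 0}{4} = - \frac{1}{2} + \frac{2 y^{2}}{4} = - \frac{1}{2} + \frac{y^{2}}{2}$)
$P{\left(t \right)} = \frac{1}{\frac{339}{2} + \frac{\left(4 + t\right)^{2}}{2}}$ ($P{\left(t \right)} = \frac{1}{170 + \left(- \frac{1}{2} + \frac{\left(\left(t + 3\right) + 1\right)^{2}}{2}\right)} = \frac{1}{170 + \left(- \frac{1}{2} + \frac{\left(\left(3 + t\right) + 1\right)^{2}}{2}\right)} = \frac{1}{170 + \left(- \frac{1}{2} + \frac{\left(4 + t\right)^{2}}{2}\right)} = \frac{1}{\frac{339}{2} + \frac{\left(4 + t\right)^{2}}{2}}$)
$\left(-25614 + 4807\right) \left(P{\left(-178 \right)} + 45942\right) = \left(-25614 + 4807\right) \left(\frac{2}{339 + \left(4 - 178\right)^{2}} + 45942\right) = - 20807 \left(\frac{2}{339 + \left(-174\right)^{2}} + 45942\right) = - 20807 \left(\frac{2}{339 + 30276} + 45942\right) = - 20807 \left(\frac{2}{30615} + 45942\right) = \left(-20807\right) \frac{1406514332}{30615} = - \frac{29265343705924}{30615}$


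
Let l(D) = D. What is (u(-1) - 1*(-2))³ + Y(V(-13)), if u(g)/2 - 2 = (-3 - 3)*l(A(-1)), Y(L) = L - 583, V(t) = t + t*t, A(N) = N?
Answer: 5405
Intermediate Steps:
V(t) = t + t²
Y(L) = -583 + L
u(g) = 16 (u(g) = 4 + 2*((-3 - 3)*(-1)) = 4 + 2*(-6*(-1)) = 4 + 2*6 = 4 + 12 = 16)
(u(-1) - 1*(-2))³ + Y(V(-13)) = (16 - 1*(-2))³ + (-583 - 13*(1 - 13)) = (16 + 2)³ + (-583 - 13*(-12)) = 18³ + (-583 + 156) = 5832 - 427 = 5405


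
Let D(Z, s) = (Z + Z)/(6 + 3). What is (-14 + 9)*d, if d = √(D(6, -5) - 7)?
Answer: -5*I*√51/3 ≈ -11.902*I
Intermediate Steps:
D(Z, s) = 2*Z/9 (D(Z, s) = (2*Z)/9 = (2*Z)*(⅑) = 2*Z/9)
d = I*√51/3 (d = √((2/9)*6 - 7) = √(4/3 - 7) = √(-17/3) = I*√51/3 ≈ 2.3805*I)
(-14 + 9)*d = (-14 + 9)*(I*√51/3) = -5*I*√51/3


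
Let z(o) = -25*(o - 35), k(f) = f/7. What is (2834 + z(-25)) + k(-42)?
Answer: 4328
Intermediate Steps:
k(f) = f/7 (k(f) = f*(⅐) = f/7)
z(o) = 875 - 25*o (z(o) = -25*(-35 + o) = 875 - 25*o)
(2834 + z(-25)) + k(-42) = (2834 + (875 - 25*(-25))) + (⅐)*(-42) = (2834 + (875 + 625)) - 6 = (2834 + 1500) - 6 = 4334 - 6 = 4328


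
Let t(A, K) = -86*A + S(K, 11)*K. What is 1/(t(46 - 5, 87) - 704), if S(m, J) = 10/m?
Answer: -1/4220 ≈ -0.00023697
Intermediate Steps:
t(A, K) = 10 - 86*A (t(A, K) = -86*A + (10/K)*K = -86*A + 10 = 10 - 86*A)
1/(t(46 - 5, 87) - 704) = 1/((10 - 86*(46 - 5)) - 704) = 1/((10 - 86*41) - 704) = 1/((10 - 3526) - 704) = 1/(-3516 - 704) = 1/(-4220) = -1/4220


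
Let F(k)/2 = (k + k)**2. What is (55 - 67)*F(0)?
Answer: 0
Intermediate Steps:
F(k) = 8*k**2 (F(k) = 2*(k + k)**2 = 2*(2*k)**2 = 2*(4*k**2) = 8*k**2)
(55 - 67)*F(0) = (55 - 67)*(8*0**2) = -96*0 = -12*0 = 0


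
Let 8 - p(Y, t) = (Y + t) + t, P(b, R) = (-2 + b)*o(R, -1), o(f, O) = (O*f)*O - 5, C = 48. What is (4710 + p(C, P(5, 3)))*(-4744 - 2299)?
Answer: -32975326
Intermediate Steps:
o(f, O) = -5 + f*O² (o(f, O) = f*O² - 5 = -5 + f*O²)
P(b, R) = (-5 + R)*(-2 + b) (P(b, R) = (-2 + b)*(-5 + R*(-1)²) = (-2 + b)*(-5 + R*1) = (-2 + b)*(-5 + R) = (-5 + R)*(-2 + b))
p(Y, t) = 8 - Y - 2*t (p(Y, t) = 8 - ((Y + t) + t) = 8 - (Y + 2*t) = 8 + (-Y - 2*t) = 8 - Y - 2*t)
(4710 + p(C, P(5, 3)))*(-4744 - 2299) = (4710 + (8 - 1*48 - 2*(-5 + 3)*(-2 + 5)))*(-4744 - 2299) = (4710 + (8 - 48 - (-4)*3))*(-7043) = (4710 + (8 - 48 - 2*(-6)))*(-7043) = (4710 + (8 - 48 + 12))*(-7043) = (4710 - 28)*(-7043) = 4682*(-7043) = -32975326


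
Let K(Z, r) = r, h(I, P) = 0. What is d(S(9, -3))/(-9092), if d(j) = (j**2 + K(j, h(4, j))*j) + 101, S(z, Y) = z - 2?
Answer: -75/4546 ≈ -0.016498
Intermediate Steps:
S(z, Y) = -2 + z
d(j) = 101 + j**2 (d(j) = (j**2 + 0*j) + 101 = (j**2 + 0) + 101 = j**2 + 101 = 101 + j**2)
d(S(9, -3))/(-9092) = (101 + (-2 + 9)**2)/(-9092) = (101 + 7**2)*(-1/9092) = (101 + 49)*(-1/9092) = 150*(-1/9092) = -75/4546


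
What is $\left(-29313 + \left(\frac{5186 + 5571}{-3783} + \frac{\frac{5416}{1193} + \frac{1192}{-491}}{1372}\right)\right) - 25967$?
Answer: $- \frac{42018714163882973}{760067910147} \approx -55283.0$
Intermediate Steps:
$\left(-29313 + \left(\frac{5186 + 5571}{-3783} + \frac{\frac{5416}{1193} + \frac{1192}{-491}}{1372}\right)\right) - 25967 = \left(-29313 + \left(10757 \left(- \frac{1}{3783}\right) + \left(5416 \cdot \frac{1}{1193} + 1192 \left(- \frac{1}{491}\right)\right) \frac{1}{1372}\right)\right) - 25967 = \left(-29313 - \left(\frac{10757}{3783} - \left(\frac{5416}{1193} - \frac{1192}{491}\right) \frac{1}{1372}\right)\right) - 25967 = \left(-29313 + \left(- \frac{10757}{3783} + \frac{1237200}{585763} \cdot \frac{1}{1372}\right)\right) - 25967 = \left(-29313 + \left(- \frac{10757}{3783} + \frac{309300}{200916709}\right)\right) - 25967 = \left(-29313 - \frac{2160090956813}{760067910147}\right) - 25967 = - \frac{22282030741095824}{760067910147} - 25967 = - \frac{42018714163882973}{760067910147}$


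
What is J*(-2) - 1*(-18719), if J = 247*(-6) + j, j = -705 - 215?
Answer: 23523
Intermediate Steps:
j = -920
J = -2402 (J = 247*(-6) - 920 = -1482 - 920 = -2402)
J*(-2) - 1*(-18719) = -2402*(-2) - 1*(-18719) = 4804 + 18719 = 23523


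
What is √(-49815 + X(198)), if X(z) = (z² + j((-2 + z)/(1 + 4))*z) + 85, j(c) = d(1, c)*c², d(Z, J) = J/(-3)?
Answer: I*√2491325630/25 ≈ 1996.5*I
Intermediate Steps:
d(Z, J) = -J/3 (d(Z, J) = J*(-⅓) = -J/3)
j(c) = -c³/3 (j(c) = (-c/3)*c² = -c³/3)
X(z) = 85 + z² - z*(-⅖ + z/5)³/3 (X(z) = (z² + (-(-2 + z)³/(1 + 4)³/3)*z) + 85 = (z² + (-(-2 + z)³/125/3)*z) + 85 = (z² + (-(-⅖ + z/5)³/3)*z) + 85 = (z² - z*(-⅖ + z/5)³/3) + 85 = 85 + z² - z*(-⅖ + z/5)³/3)
√(-49815 + X(198)) = √(-49815 + (85 + 198² + (1/375)*198*(2 - 1*198)³)) = √(-49815 + (85 + 39204 + (1/375)*198*(2 - 198)³)) = √(-49815 + (85 + 39204 + (1/375)*198*(-196)³)) = √(-49815 + (85 + 39204 + (1/375)*198*(-7529536))) = √(-49815 + (85 + 39204 - 496949376/125)) = √(-49815 - 492038251/125) = √(-498265126/125) = I*√2491325630/25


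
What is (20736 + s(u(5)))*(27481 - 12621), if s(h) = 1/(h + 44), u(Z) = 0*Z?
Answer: 3389510275/11 ≈ 3.0814e+8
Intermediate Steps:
u(Z) = 0
s(h) = 1/(44 + h)
(20736 + s(u(5)))*(27481 - 12621) = (20736 + 1/(44 + 0))*(27481 - 12621) = (20736 + 1/44)*14860 = (912385/44)*14860 = 3389510275/11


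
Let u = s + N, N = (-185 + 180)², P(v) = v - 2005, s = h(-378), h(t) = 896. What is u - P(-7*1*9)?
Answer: 2989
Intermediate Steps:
s = 896
P(v) = -2005 + v
N = 25 (N = (-5)² = 25)
u = 921 (u = 896 + 25 = 921)
u - P(-7*1*9) = 921 - (-2005 - 7*1*9) = 921 - (-2005 - 7*9) = 921 - (-2005 - 63) = 921 - 1*(-2068) = 921 + 2068 = 2989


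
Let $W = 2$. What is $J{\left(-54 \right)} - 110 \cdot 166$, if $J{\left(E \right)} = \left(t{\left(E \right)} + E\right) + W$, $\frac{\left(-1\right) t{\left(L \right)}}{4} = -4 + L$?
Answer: $-18080$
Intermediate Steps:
$t{\left(L \right)} = 16 - 4 L$ ($t{\left(L \right)} = - 4 \left(-4 + L\right) = 16 - 4 L$)
$J{\left(E \right)} = 18 - 3 E$ ($J{\left(E \right)} = \left(\left(16 - 4 E\right) + E\right) + 2 = \left(16 - 3 E\right) + 2 = 18 - 3 E$)
$J{\left(-54 \right)} - 110 \cdot 166 = \left(18 - -162\right) - 110 \cdot 166 = \left(18 + 162\right) - 18260 = 180 - 18260 = -18080$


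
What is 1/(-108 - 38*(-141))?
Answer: 1/5250 ≈ 0.00019048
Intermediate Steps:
1/(-108 - 38*(-141)) = 1/(-108 + 5358) = 1/5250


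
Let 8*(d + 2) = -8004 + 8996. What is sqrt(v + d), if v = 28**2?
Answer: sqrt(906) ≈ 30.100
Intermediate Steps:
d = 122 (d = -2 + (-8004 + 8996)/8 = -2 + (1/8)*992 = -2 + 124 = 122)
v = 784
sqrt(v + d) = sqrt(784 + 122) = sqrt(906)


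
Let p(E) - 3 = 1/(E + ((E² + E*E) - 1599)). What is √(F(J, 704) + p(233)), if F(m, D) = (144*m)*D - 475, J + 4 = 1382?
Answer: √8192446717076931/7658 ≈ 11819.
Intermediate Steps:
J = 1378 (J = -4 + 1382 = 1378)
F(m, D) = -475 + 144*D*m (F(m, D) = 144*D*m - 475 = -475 + 144*D*m)
p(E) = 3 + 1/(-1599 + E + 2*E²) (p(E) = 3 + 1/(E + ((E² + E*E) - 1599)) = 3 + 1/(E + ((E² + E²) - 1599)) = 3 + 1/(E + (2*E² - 1599)) = 3 + 1/(E + (-1599 + 2*E²)) = 3 + 1/(-1599 + E + 2*E²))
√(F(J, 704) + p(233)) = √((-475 + 144*704*1378) + (-4796 + 3*233 + 6*233²)/(-1599 + 233 + 2*233²)) = √((-475 + 139696128) + (-4796 + 699 + 6*54289)/(-1599 + 233 + 2*54289)) = √(139695653 + (-4796 + 699 + 325734)/(-1599 + 233 + 108578)) = √(139695653 + 321637/107212) = √(14977050671073/107212) = √8192446717076931/7658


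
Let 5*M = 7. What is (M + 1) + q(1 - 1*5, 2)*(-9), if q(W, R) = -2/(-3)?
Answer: -18/5 ≈ -3.6000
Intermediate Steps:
M = 7/5 (M = (1/5)*7 = 7/5 ≈ 1.4000)
q(W, R) = 2/3 (q(W, R) = -2*(-1/3) = 2/3)
(M + 1) + q(1 - 1*5, 2)*(-9) = (7/5 + 1) + (2/3)*(-9) = 12/5 - 6 = -18/5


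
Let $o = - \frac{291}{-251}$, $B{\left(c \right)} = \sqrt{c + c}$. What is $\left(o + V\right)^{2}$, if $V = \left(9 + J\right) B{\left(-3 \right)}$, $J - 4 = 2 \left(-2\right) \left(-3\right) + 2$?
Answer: $- \frac{275481693}{63001} + \frac{15714 i \sqrt{6}}{251} \approx -4372.7 + 153.35 i$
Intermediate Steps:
$B{\left(c \right)} = \sqrt{2} \sqrt{c}$ ($B{\left(c \right)} = \sqrt{2 c} = \sqrt{2} \sqrt{c}$)
$J = 18$ ($J = 4 + \left(2 \left(-2\right) \left(-3\right) + 2\right) = 4 + \left(\left(-4\right) \left(-3\right) + 2\right) = 4 + \left(12 + 2\right) = 4 + 14 = 18$)
$V = 27 i \sqrt{6}$ ($V = \left(9 + 18\right) \sqrt{2} \sqrt{-3} = 27 \sqrt{2} i \sqrt{3} = 27 i \sqrt{6} \approx 66.136 i$)
$o = \frac{291}{251}$ ($o = \left(-291\right) \left(- \frac{1}{251}\right) = \frac{291}{251} \approx 1.1594$)
$\left(o + V\right)^{2} = \left(\frac{291}{251} + 27 i \sqrt{6}\right)^{2}$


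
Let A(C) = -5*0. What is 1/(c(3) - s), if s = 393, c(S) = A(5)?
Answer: -1/393 ≈ -0.0025445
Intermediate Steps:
A(C) = 0
c(S) = 0
1/(c(3) - s) = 1/(0 - 1*393) = 1/(0 - 393) = 1/(-393) = -1/393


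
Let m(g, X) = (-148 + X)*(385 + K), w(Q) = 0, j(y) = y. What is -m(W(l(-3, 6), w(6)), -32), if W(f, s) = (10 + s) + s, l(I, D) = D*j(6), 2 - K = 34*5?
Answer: 39060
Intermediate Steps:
K = -168 (K = 2 - 34*5 = 2 - 1*170 = 2 - 170 = -168)
l(I, D) = 6*D (l(I, D) = D*6 = 6*D)
W(f, s) = 10 + 2*s
m(g, X) = -32116 + 217*X (m(g, X) = (-148 + X)*(385 - 168) = (-148 + X)*217 = -32116 + 217*X)
-m(W(l(-3, 6), w(6)), -32) = -(-32116 + 217*(-32)) = -(-32116 - 6944) = -1*(-39060) = 39060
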